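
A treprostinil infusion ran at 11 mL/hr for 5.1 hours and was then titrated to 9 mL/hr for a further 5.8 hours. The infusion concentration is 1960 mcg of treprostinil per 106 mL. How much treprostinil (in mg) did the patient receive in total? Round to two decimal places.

Concentration = 1960 mcg ÷ 106 mL = 18.49057 mcg/mL
Stage 1: 11 mL/hr × 5.1 hr = 56.1 mL → 56.1 mL × 18.49057 mcg/mL = 1037.321 mcg
Stage 2: 9 mL/hr × 5.8 hr = 52.2 mL → 52.2 mL × 18.49057 mcg/mL = 965.2075 mcg
Total = 1037.321 + 965.2075 = 2002.528 mcg = 2.002528 mg

2.00 mg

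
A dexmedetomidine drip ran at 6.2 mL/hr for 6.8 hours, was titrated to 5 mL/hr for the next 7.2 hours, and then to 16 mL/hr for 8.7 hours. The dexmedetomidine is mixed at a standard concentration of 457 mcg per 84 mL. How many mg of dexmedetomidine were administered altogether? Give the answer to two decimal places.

Concentration = 457 mcg ÷ 84 mL = 5.440476 mcg/mL
Stage 1: 6.2 mL/hr × 6.8 hr = 42.16 mL → 42.16 mL × 5.440476 mcg/mL = 229.3705 mcg
Stage 2: 5 mL/hr × 7.2 hr = 36 mL → 36 mL × 5.440476 mcg/mL = 195.8571 mcg
Stage 3: 16 mL/hr × 8.7 hr = 139.2 mL → 139.2 mL × 5.440476 mcg/mL = 757.3143 mcg
Total = 229.3705 + 195.8571 + 757.3143 = 1182.542 mcg = 1.182542 mg

1.18 mg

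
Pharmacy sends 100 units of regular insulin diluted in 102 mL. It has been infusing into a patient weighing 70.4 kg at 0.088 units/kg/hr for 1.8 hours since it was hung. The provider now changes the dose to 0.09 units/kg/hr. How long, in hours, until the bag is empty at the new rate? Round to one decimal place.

Initial rate:
Dose = 0.088 units/kg/hr × 70.4 kg = 6.1952 units/hr
Concentration = 100 units ÷ 102 mL = 0.9803922 units/mL
Rate = 6.1952 units/hr ÷ 0.9803922 units/mL = 6.319104 mL/hr
Volume infused so far = 6.319104 mL/hr × 1.8 hr = 11.37439 mL
Volume remaining = 102 − 11.37439 = 90.62561 mL
New rate:
Dose = 0.09 units/kg/hr × 70.4 kg = 6.336 units/hr
Rate = 6.336 units/hr ÷ 0.9803922 units/mL = 6.46272 mL/hr
Time remaining = 90.62561 mL ÷ 6.46272 mL/hr = 14.02283 hr

14.0 hours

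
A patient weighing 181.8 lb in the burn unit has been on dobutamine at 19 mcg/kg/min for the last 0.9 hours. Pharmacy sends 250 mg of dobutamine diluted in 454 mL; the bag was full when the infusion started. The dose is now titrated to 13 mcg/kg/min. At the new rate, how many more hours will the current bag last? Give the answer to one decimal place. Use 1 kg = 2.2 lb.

2.6 hours

Initial rate:
Weight = 181.8 lb ÷ 2.2 lb/kg = 82.63636 kg
Dose = 19 mcg/kg/min × 82.63636 kg = 1570.091 mcg/min
1570.091 mcg/min × 60 min/hr = 94205.45 mcg/hr
Concentration = 250 mg ÷ 454 mL = 0.5506608 mg/mL = 550.6608 mcg/mL
Rate = 94205.45 mcg/hr ÷ 550.6608 mcg/mL = 171.0771 mL/hr
Volume infused so far = 171.0771 mL/hr × 0.9 hr = 153.9694 mL
Volume remaining = 454 − 153.9694 = 300.0306 mL
New rate:
Dose = 13 mcg/kg/min × 82.63636 kg = 1074.273 mcg/min
1074.273 mcg/min × 60 min/hr = 64456.36 mcg/hr
Rate = 64456.36 mcg/hr ÷ 550.6608 mcg/mL = 117.0528 mL/hr
Time remaining = 300.0306 mL ÷ 117.0528 mL/hr = 2.563208 hr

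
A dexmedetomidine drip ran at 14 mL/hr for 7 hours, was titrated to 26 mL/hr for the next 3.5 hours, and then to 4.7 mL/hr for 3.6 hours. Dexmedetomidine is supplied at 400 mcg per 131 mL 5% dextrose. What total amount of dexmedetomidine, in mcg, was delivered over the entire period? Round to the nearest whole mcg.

629 mcg

Concentration = 400 mcg ÷ 131 mL = 3.053435 mcg/mL
Stage 1: 14 mL/hr × 7 hr = 98 mL → 98 mL × 3.053435 mcg/mL = 299.2366 mcg
Stage 2: 26 mL/hr × 3.5 hr = 91 mL → 91 mL × 3.053435 mcg/mL = 277.8626 mcg
Stage 3: 4.7 mL/hr × 3.6 hr = 16.92 mL → 16.92 mL × 3.053435 mcg/mL = 51.66412 mcg
Total = 299.2366 + 277.8626 + 51.66412 = 628.7634 mcg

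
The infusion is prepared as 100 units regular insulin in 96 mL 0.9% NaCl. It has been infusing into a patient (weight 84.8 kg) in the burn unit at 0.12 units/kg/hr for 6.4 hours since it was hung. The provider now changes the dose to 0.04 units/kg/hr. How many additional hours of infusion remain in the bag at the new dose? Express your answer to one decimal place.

Initial rate:
Dose = 0.12 units/kg/hr × 84.8 kg = 10.176 units/hr
Concentration = 100 units ÷ 96 mL = 1.041667 units/mL
Rate = 10.176 units/hr ÷ 1.041667 units/mL = 9.76896 mL/hr
Volume infused so far = 9.76896 mL/hr × 6.4 hr = 62.52134 mL
Volume remaining = 96 − 62.52134 = 33.47866 mL
New rate:
Dose = 0.04 units/kg/hr × 84.8 kg = 3.392 units/hr
Rate = 3.392 units/hr ÷ 1.041667 units/mL = 3.25632 mL/hr
Time remaining = 33.47866 mL ÷ 3.25632 mL/hr = 10.28113 hr

10.3 hours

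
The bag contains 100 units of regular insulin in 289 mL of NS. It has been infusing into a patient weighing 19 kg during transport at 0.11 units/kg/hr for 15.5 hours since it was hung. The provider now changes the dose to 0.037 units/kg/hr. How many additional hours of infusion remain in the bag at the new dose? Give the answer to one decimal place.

96.2 hours

Initial rate:
Dose = 0.11 units/kg/hr × 19 kg = 2.09 units/hr
Concentration = 100 units ÷ 289 mL = 0.3460208 units/mL
Rate = 2.09 units/hr ÷ 0.3460208 units/mL = 6.0401 mL/hr
Volume infused so far = 6.0401 mL/hr × 15.5 hr = 93.62155 mL
Volume remaining = 289 − 93.62155 = 195.3784 mL
New rate:
Dose = 0.037 units/kg/hr × 19 kg = 0.703 units/hr
Rate = 0.703 units/hr ÷ 0.3460208 units/mL = 2.03167 mL/hr
Time remaining = 195.3784 mL ÷ 2.03167 mL/hr = 96.16643 hr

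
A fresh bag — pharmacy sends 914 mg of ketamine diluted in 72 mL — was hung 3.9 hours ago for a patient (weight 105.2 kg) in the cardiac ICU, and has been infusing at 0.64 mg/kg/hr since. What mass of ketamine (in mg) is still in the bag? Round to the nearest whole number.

Dose = 0.64 mg/kg/hr × 105.2 kg = 67.328 mg/hr
Concentration = 914 mg ÷ 72 mL = 12.69444 mg/mL
Rate = 67.328 mg/hr ÷ 12.69444 mg/mL = 5.303737 mL/hr
Volume infused = 5.303737 mL/hr × 3.9 hr = 20.68458 mL
Volume remaining = 72 − 20.68458 = 51.31542 mL
Drug remaining = 51.31542 mL × 12.69444 mg/mL = 651.4208 mg

651 mg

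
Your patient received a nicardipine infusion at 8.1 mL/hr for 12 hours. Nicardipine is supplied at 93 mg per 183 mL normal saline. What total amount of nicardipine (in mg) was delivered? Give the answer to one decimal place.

49.4 mg

Concentration = 93 mg ÷ 183 mL = 0.5081967 mg/mL
Drug rate = 8.1 mL/hr × 0.5081967 mg/mL = 4.116393 mg/hr
Total = 4.116393 mg/hr × 12 hr = 49.39672 mg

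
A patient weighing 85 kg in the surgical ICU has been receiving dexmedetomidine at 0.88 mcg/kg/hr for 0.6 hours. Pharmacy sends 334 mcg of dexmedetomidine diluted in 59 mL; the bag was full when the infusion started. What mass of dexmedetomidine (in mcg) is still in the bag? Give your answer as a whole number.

289 mcg

Dose = 0.88 mcg/kg/hr × 85 kg = 74.8 mcg/hr
Concentration = 334 mcg ÷ 59 mL = 5.661017 mcg/mL
Rate = 74.8 mcg/hr ÷ 5.661017 mcg/mL = 13.21317 mL/hr
Volume infused = 13.21317 mL/hr × 0.6 hr = 7.927904 mL
Volume remaining = 59 − 7.927904 = 51.0721 mL
Drug remaining = 51.0721 mL × 5.661017 mcg/mL = 289.12 mcg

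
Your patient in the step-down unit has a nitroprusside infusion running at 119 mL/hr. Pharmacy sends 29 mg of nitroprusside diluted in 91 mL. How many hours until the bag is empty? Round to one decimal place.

0.8 hours

Duration = 91 mL ÷ 119 mL/hr = 0.7647059 hr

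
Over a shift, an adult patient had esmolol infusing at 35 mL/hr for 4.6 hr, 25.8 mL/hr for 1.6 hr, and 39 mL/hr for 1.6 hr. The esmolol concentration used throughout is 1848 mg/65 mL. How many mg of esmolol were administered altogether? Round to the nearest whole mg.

7525 mg

Concentration = 1848 mg ÷ 65 mL = 28.43077 mg/mL
Stage 1: 35 mL/hr × 4.6 hr = 161 mL → 161 mL × 28.43077 mg/mL = 4577.354 mg
Stage 2: 25.8 mL/hr × 1.6 hr = 41.28 mL → 41.28 mL × 28.43077 mg/mL = 1173.622 mg
Stage 3: 39 mL/hr × 1.6 hr = 62.4 mL → 62.4 mL × 28.43077 mg/mL = 1774.08 mg
Total = 4577.354 + 1173.622 + 1774.08 = 7525.056 mg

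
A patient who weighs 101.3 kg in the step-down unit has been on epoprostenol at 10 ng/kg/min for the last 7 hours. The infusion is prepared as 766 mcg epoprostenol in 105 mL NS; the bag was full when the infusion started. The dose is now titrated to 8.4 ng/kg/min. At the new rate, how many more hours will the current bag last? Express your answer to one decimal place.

6.7 hours

Initial rate:
Dose = 10 ng/kg/min × 101.3 kg = 1013 ng/min
1013 ng/min × 60 min/hr = 60780 ng/hr
Concentration = 766 mcg ÷ 105 mL = 7.295238 mcg/mL = 7295.238 ng/mL
Rate = 60780 ng/hr ÷ 7295.238 ng/mL = 8.331462 mL/hr
Volume infused so far = 8.331462 mL/hr × 7 hr = 58.32023 mL
Volume remaining = 105 − 58.32023 = 46.67977 mL
New rate:
Dose = 8.4 ng/kg/min × 101.3 kg = 850.92 ng/min
850.92 ng/min × 60 min/hr = 51055.2 ng/hr
Rate = 51055.2 ng/hr ÷ 7295.238 ng/mL = 6.998428 mL/hr
Time remaining = 46.67977 mL ÷ 6.998428 mL/hr = 6.670036 hr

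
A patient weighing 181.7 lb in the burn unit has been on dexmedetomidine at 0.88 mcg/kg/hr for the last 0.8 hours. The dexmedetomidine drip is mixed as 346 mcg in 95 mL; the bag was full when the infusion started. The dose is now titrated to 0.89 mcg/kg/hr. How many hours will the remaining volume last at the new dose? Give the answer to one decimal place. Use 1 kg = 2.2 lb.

3.9 hours

Initial rate:
Weight = 181.7 lb ÷ 2.2 lb/kg = 82.59091 kg
Dose = 0.88 mcg/kg/hr × 82.59091 kg = 72.68 mcg/hr
Concentration = 346 mcg ÷ 95 mL = 3.642105 mcg/mL
Rate = 72.68 mcg/hr ÷ 3.642105 mcg/mL = 19.95549 mL/hr
Volume infused so far = 19.95549 mL/hr × 0.8 hr = 15.96439 mL
Volume remaining = 95 − 15.96439 = 79.03561 mL
New rate:
Dose = 0.89 mcg/kg/hr × 82.59091 kg = 73.50591 mcg/hr
Rate = 73.50591 mcg/hr ÷ 3.642105 mcg/mL = 20.18226 mL/hr
Time remaining = 79.03561 mL ÷ 20.18226 mL/hr = 3.916093 hr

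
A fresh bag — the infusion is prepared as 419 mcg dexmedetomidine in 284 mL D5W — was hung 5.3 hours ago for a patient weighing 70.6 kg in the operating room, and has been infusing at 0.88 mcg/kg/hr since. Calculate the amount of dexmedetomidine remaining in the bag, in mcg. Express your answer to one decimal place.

89.7 mcg

Dose = 0.88 mcg/kg/hr × 70.6 kg = 62.128 mcg/hr
Concentration = 419 mcg ÷ 284 mL = 1.475352 mcg/mL
Rate = 62.128 mcg/hr ÷ 1.475352 mcg/mL = 42.11063 mL/hr
Volume infused = 42.11063 mL/hr × 5.3 hr = 223.1863 mL
Volume remaining = 284 − 223.1863 = 60.81369 mL
Drug remaining = 60.81369 mL × 1.475352 mcg/mL = 89.7216 mcg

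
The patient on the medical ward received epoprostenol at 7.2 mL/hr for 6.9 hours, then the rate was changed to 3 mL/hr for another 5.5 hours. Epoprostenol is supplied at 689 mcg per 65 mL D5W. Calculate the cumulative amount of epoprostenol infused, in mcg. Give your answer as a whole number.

Concentration = 689 mcg ÷ 65 mL = 10.6 mcg/mL
Stage 1: 7.2 mL/hr × 6.9 hr = 49.68 mL → 49.68 mL × 10.6 mcg/mL = 526.608 mcg
Stage 2: 3 mL/hr × 5.5 hr = 16.5 mL → 16.5 mL × 10.6 mcg/mL = 174.9 mcg
Total = 526.608 + 174.9 = 701.508 mcg

702 mcg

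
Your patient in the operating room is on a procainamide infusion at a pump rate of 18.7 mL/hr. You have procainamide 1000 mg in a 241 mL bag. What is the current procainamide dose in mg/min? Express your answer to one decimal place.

Concentration = 1000 mg ÷ 241 mL = 4.149378 mg/mL
Drug rate = 18.7 mL/hr × 4.149378 mg/mL = 77.59336 mg/hr
77.59336 mg/hr ÷ 60 min/hr = 1.293223 mg/min

1.3 mg/min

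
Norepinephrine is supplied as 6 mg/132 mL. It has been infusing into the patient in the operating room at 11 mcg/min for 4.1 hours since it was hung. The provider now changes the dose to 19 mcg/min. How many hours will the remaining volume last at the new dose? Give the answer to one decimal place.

Initial rate:
11 mcg/min × 60 min/hr = 660 mcg/hr
Concentration = 6 mg ÷ 132 mL = 0.04545455 mg/mL = 45.45455 mcg/mL
Rate = 660 mcg/hr ÷ 45.45455 mcg/mL = 14.52 mL/hr
Volume infused so far = 14.52 mL/hr × 4.1 hr = 59.532 mL
Volume remaining = 132 − 59.532 = 72.468 mL
New rate:
19 mcg/min × 60 min/hr = 1140 mcg/hr
Rate = 1140 mcg/hr ÷ 45.45455 mcg/mL = 25.08 mL/hr
Time remaining = 72.468 mL ÷ 25.08 mL/hr = 2.889474 hr

2.9 hours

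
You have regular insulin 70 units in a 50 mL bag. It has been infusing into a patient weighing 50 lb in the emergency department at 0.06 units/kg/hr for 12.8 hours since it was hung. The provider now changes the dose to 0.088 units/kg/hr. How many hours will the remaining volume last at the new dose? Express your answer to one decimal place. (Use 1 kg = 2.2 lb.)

26.3 hours

Initial rate:
Weight = 50 lb ÷ 2.2 lb/kg = 22.72727 kg
Dose = 0.06 units/kg/hr × 22.72727 kg = 1.363636 units/hr
Concentration = 70 units ÷ 50 mL = 1.4 units/mL
Rate = 1.363636 units/hr ÷ 1.4 units/mL = 0.974026 mL/hr
Volume infused so far = 0.974026 mL/hr × 12.8 hr = 12.46753 mL
Volume remaining = 50 − 12.46753 = 37.53247 mL
New rate:
Dose = 0.088 units/kg/hr × 22.72727 kg = 2 units/hr
Rate = 2 units/hr ÷ 1.4 units/mL = 1.428571 mL/hr
Time remaining = 37.53247 mL ÷ 1.428571 mL/hr = 26.27273 hr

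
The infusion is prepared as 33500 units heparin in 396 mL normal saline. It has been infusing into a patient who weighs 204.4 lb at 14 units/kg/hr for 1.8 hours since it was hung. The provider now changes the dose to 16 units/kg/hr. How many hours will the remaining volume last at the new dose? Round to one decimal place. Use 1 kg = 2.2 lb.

21.0 hours

Initial rate:
Weight = 204.4 lb ÷ 2.2 lb/kg = 92.90909 kg
Dose = 14 units/kg/hr × 92.90909 kg = 1300.727 units/hr
Concentration = 33500 units ÷ 396 mL = 84.59596 units/mL
Rate = 1300.727 units/hr ÷ 84.59596 units/mL = 15.37576 mL/hr
Volume infused so far = 15.37576 mL/hr × 1.8 hr = 27.67637 mL
Volume remaining = 396 − 27.67637 = 368.3236 mL
New rate:
Dose = 16 units/kg/hr × 92.90909 kg = 1486.545 units/hr
Rate = 1486.545 units/hr ÷ 84.59596 units/mL = 17.5723 mL/hr
Time remaining = 368.3236 mL ÷ 17.5723 mL/hr = 20.96047 hr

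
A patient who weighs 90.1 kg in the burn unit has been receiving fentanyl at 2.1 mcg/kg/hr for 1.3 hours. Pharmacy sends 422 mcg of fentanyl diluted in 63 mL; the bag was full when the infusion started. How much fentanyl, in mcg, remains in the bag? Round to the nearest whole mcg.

Dose = 2.1 mcg/kg/hr × 90.1 kg = 189.21 mcg/hr
Concentration = 422 mcg ÷ 63 mL = 6.698413 mcg/mL
Rate = 189.21 mcg/hr ÷ 6.698413 mcg/mL = 28.24699 mL/hr
Volume infused = 28.24699 mL/hr × 1.3 hr = 36.72109 mL
Volume remaining = 63 − 36.72109 = 26.27891 mL
Drug remaining = 26.27891 mL × 6.698413 mcg/mL = 176.027 mcg

176 mcg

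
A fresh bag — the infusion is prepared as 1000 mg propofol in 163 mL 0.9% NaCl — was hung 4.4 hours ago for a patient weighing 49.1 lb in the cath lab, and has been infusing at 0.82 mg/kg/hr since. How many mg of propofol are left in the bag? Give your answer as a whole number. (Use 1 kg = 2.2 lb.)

Weight = 49.1 lb ÷ 2.2 lb/kg = 22.31818 kg
Dose = 0.82 mg/kg/hr × 22.31818 kg = 18.30091 mg/hr
Concentration = 1000 mg ÷ 163 mL = 6.134969 mg/mL
Rate = 18.30091 mg/hr ÷ 6.134969 mg/mL = 2.983048 mL/hr
Volume infused = 2.983048 mL/hr × 4.4 hr = 13.12541 mL
Volume remaining = 163 − 13.12541 = 149.8746 mL
Drug remaining = 149.8746 mL × 6.134969 mg/mL = 919.476 mg

919 mg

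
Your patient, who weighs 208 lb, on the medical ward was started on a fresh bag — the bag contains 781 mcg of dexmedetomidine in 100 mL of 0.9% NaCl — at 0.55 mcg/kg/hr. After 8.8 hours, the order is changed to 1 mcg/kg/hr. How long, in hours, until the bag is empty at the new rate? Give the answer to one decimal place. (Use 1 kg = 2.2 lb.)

Initial rate:
Weight = 208 lb ÷ 2.2 lb/kg = 94.54545 kg
Dose = 0.55 mcg/kg/hr × 94.54545 kg = 52 mcg/hr
Concentration = 781 mcg ÷ 100 mL = 7.81 mcg/mL
Rate = 52 mcg/hr ÷ 7.81 mcg/mL = 6.658131 mL/hr
Volume infused so far = 6.658131 mL/hr × 8.8 hr = 58.59155 mL
Volume remaining = 100 − 58.59155 = 41.40845 mL
New rate:
Dose = 1 mcg/kg/hr × 94.54545 kg = 94.54545 mcg/hr
Rate = 94.54545 mcg/hr ÷ 7.81 mcg/mL = 12.10569 mL/hr
Time remaining = 41.40845 mL ÷ 12.10569 mL/hr = 3.420577 hr

3.4 hours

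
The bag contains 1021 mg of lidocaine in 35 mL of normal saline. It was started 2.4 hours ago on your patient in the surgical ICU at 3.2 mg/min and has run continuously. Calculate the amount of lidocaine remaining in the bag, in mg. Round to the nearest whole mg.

3.2 mg/min × 60 min/hr = 192 mg/hr
Concentration = 1021 mg ÷ 35 mL = 29.17143 mg/mL
Rate = 192 mg/hr ÷ 29.17143 mg/mL = 6.581783 mL/hr
Volume infused = 6.581783 mL/hr × 2.4 hr = 15.79628 mL
Volume remaining = 35 − 15.79628 = 19.20372 mL
Drug remaining = 19.20372 mL × 29.17143 mg/mL = 560.2 mg

560 mg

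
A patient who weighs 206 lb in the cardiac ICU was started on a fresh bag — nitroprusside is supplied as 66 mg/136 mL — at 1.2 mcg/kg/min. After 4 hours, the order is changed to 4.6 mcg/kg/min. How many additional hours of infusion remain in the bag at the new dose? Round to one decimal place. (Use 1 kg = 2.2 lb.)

1.5 hours

Initial rate:
Weight = 206 lb ÷ 2.2 lb/kg = 93.63636 kg
Dose = 1.2 mcg/kg/min × 93.63636 kg = 112.3636 mcg/min
112.3636 mcg/min × 60 min/hr = 6741.818 mcg/hr
Concentration = 66 mg ÷ 136 mL = 0.4852941 mg/mL = 485.2941 mcg/mL
Rate = 6741.818 mcg/hr ÷ 485.2941 mcg/mL = 13.89223 mL/hr
Volume infused so far = 13.89223 mL/hr × 4 hr = 55.56893 mL
Volume remaining = 136 − 55.56893 = 80.43107 mL
New rate:
Dose = 4.6 mcg/kg/min × 93.63636 kg = 430.7273 mcg/min
430.7273 mcg/min × 60 min/hr = 25843.64 mcg/hr
Rate = 25843.64 mcg/hr ÷ 485.2941 mcg/mL = 53.25355 mL/hr
Time remaining = 80.43107 mL ÷ 53.25355 mL/hr = 1.510342 hr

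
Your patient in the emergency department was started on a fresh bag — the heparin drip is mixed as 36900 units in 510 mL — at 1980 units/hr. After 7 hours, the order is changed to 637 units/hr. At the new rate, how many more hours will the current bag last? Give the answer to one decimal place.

Initial rate:
Concentration = 36900 units ÷ 510 mL = 72.35294 units/mL
Rate = 1980 units/hr ÷ 72.35294 units/mL = 27.36585 mL/hr
Volume infused so far = 27.36585 mL/hr × 7 hr = 191.561 mL
Volume remaining = 510 − 191.561 = 318.439 mL
New rate:
Rate = 637 units/hr ÷ 72.35294 units/mL = 8.804065 mL/hr
Time remaining = 318.439 mL ÷ 8.804065 mL/hr = 36.16954 hr

36.2 hours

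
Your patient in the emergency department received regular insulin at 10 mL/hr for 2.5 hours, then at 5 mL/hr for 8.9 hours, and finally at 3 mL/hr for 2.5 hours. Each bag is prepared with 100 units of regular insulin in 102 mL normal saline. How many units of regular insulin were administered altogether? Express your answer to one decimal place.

Concentration = 100 units ÷ 102 mL = 0.9803922 units/mL
Stage 1: 10 mL/hr × 2.5 hr = 25 mL → 25 mL × 0.9803922 units/mL = 24.5098 units
Stage 2: 5 mL/hr × 8.9 hr = 44.5 mL → 44.5 mL × 0.9803922 units/mL = 43.62745 units
Stage 3: 3 mL/hr × 2.5 hr = 7.5 mL → 7.5 mL × 0.9803922 units/mL = 7.352941 units
Total = 24.5098 + 43.62745 + 7.352941 = 75.4902 units

75.5 units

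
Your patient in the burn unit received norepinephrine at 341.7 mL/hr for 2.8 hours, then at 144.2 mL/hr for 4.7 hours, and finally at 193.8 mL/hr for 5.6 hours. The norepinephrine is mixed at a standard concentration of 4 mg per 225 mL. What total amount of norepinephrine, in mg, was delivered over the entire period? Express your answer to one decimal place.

48.4 mg

Concentration = 4 mg ÷ 225 mL = 0.01777778 mg/mL
Stage 1: 341.7 mL/hr × 2.8 hr = 956.76 mL → 956.76 mL × 0.01777778 mg/mL = 17.00907 mg
Stage 2: 144.2 mL/hr × 4.7 hr = 677.74 mL → 677.74 mL × 0.01777778 mg/mL = 12.04871 mg
Stage 3: 193.8 mL/hr × 5.6 hr = 1085.28 mL → 1085.28 mL × 0.01777778 mg/mL = 19.29387 mg
Total = 17.00907 + 12.04871 + 19.29387 = 48.35164 mg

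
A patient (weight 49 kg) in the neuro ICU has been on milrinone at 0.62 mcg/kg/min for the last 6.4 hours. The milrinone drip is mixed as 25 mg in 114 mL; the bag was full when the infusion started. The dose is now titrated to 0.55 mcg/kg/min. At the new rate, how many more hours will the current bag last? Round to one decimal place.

8.2 hours

Initial rate:
Dose = 0.62 mcg/kg/min × 49 kg = 30.38 mcg/min
30.38 mcg/min × 60 min/hr = 1822.8 mcg/hr
Concentration = 25 mg ÷ 114 mL = 0.2192982 mg/mL = 219.2982 mcg/mL
Rate = 1822.8 mcg/hr ÷ 219.2982 mcg/mL = 8.311968 mL/hr
Volume infused so far = 8.311968 mL/hr × 6.4 hr = 53.1966 mL
Volume remaining = 114 − 53.1966 = 60.8034 mL
New rate:
Dose = 0.55 mcg/kg/min × 49 kg = 26.95 mcg/min
26.95 mcg/min × 60 min/hr = 1617 mcg/hr
Rate = 1617 mcg/hr ÷ 219.2982 mcg/mL = 7.37352 mL/hr
Time remaining = 60.8034 mL ÷ 7.37352 mL/hr = 8.246184 hr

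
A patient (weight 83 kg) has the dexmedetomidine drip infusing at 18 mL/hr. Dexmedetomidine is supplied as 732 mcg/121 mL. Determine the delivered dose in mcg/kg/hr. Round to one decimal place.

Concentration = 732 mcg ÷ 121 mL = 6.049587 mcg/mL
Drug rate = 18 mL/hr × 6.049587 mcg/mL = 108.8926 mcg/hr
108.8926 mcg/hr ÷ 83 kg = 1.311959 mcg/kg/hr

1.3 mcg/kg/hr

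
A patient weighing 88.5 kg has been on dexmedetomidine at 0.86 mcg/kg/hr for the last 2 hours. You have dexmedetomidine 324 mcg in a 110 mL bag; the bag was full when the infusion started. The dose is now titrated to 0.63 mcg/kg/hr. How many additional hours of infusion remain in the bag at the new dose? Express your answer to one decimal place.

3.1 hours

Initial rate:
Dose = 0.86 mcg/kg/hr × 88.5 kg = 76.11 mcg/hr
Concentration = 324 mcg ÷ 110 mL = 2.945455 mcg/mL
Rate = 76.11 mcg/hr ÷ 2.945455 mcg/mL = 25.83981 mL/hr
Volume infused so far = 25.83981 mL/hr × 2 hr = 51.67963 mL
Volume remaining = 110 − 51.67963 = 58.32037 mL
New rate:
Dose = 0.63 mcg/kg/hr × 88.5 kg = 55.755 mcg/hr
Rate = 55.755 mcg/hr ÷ 2.945455 mcg/mL = 18.92917 mL/hr
Time remaining = 58.32037 mL ÷ 18.92917 mL/hr = 3.080979 hr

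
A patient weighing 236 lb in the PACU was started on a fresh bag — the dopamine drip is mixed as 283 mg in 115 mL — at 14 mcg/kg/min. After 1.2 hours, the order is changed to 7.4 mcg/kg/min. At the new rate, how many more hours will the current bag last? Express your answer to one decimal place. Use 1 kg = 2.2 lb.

Initial rate:
Weight = 236 lb ÷ 2.2 lb/kg = 107.2727 kg
Dose = 14 mcg/kg/min × 107.2727 kg = 1501.818 mcg/min
1501.818 mcg/min × 60 min/hr = 90109.09 mcg/hr
Concentration = 283 mg ÷ 115 mL = 2.46087 mg/mL = 2460.87 mcg/mL
Rate = 90109.09 mcg/hr ÷ 2460.87 mcg/mL = 36.61677 mL/hr
Volume infused so far = 36.61677 mL/hr × 1.2 hr = 43.94012 mL
Volume remaining = 115 − 43.94012 = 71.05988 mL
New rate:
Dose = 7.4 mcg/kg/min × 107.2727 kg = 793.8182 mcg/min
793.8182 mcg/min × 60 min/hr = 47629.09 mcg/hr
Rate = 47629.09 mcg/hr ÷ 2460.87 mcg/mL = 19.35458 mL/hr
Time remaining = 71.05988 mL ÷ 19.35458 mL/hr = 3.671477 hr

3.7 hours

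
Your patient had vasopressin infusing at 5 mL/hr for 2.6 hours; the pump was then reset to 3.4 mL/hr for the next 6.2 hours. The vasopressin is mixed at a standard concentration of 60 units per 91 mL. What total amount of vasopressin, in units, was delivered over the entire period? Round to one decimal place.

22.5 units

Concentration = 60 units ÷ 91 mL = 0.6593407 units/mL
Stage 1: 5 mL/hr × 2.6 hr = 13 mL → 13 mL × 0.6593407 units/mL = 8.571429 units
Stage 2: 3.4 mL/hr × 6.2 hr = 21.08 mL → 21.08 mL × 0.6593407 units/mL = 13.8989 units
Total = 8.571429 + 13.8989 = 22.47033 units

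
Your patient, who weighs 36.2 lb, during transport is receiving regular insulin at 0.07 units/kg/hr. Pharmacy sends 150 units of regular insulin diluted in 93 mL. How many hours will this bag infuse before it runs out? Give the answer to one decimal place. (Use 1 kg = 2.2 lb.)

Weight = 36.2 lb ÷ 2.2 lb/kg = 16.45455 kg
Dose = 0.07 units/kg/hr × 16.45455 kg = 1.151818 units/hr
Concentration = 150 units ÷ 93 mL = 1.612903 units/mL
Rate = 1.151818 units/hr ÷ 1.612903 units/mL = 0.7141273 mL/hr
Duration = 93 mL ÷ 0.7141273 mL/hr = 130.2289 hr

130.2 hours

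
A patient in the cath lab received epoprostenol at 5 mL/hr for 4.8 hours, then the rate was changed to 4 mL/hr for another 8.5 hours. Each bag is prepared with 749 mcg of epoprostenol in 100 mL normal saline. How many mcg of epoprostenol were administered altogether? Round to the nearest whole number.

434 mcg

Concentration = 749 mcg ÷ 100 mL = 7.49 mcg/mL
Stage 1: 5 mL/hr × 4.8 hr = 24 mL → 24 mL × 7.49 mcg/mL = 179.76 mcg
Stage 2: 4 mL/hr × 8.5 hr = 34 mL → 34 mL × 7.49 mcg/mL = 254.66 mcg
Total = 179.76 + 254.66 = 434.42 mcg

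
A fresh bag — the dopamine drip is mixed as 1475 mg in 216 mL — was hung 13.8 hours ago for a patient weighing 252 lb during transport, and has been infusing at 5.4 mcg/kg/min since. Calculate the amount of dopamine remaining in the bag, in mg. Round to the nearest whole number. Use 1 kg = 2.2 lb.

Weight = 252 lb ÷ 2.2 lb/kg = 114.5455 kg
Dose = 5.4 mcg/kg/min × 114.5455 kg = 618.5455 mcg/min
618.5455 mcg/min × 60 min/hr = 37112.73 mcg/hr
Concentration = 1475 mg ÷ 216 mL = 6.828704 mg/mL = 6828.704 mcg/mL
Rate = 37112.73 mcg/hr ÷ 6828.704 mcg/mL = 5.434813 mL/hr
Volume infused = 5.434813 mL/hr × 13.8 hr = 75.00042 mL
Volume remaining = 216 − 75.00042 = 140.9996 mL
Drug remaining = 140.9996 mL × 6828.704 mcg/mL = 962844.4 mcg = 962.8444 mg

963 mg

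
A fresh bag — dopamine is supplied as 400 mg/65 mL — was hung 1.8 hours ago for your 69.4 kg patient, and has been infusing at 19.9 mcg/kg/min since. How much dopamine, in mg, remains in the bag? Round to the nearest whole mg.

251 mg

Dose = 19.9 mcg/kg/min × 69.4 kg = 1381.06 mcg/min
1381.06 mcg/min × 60 min/hr = 82863.6 mcg/hr
Concentration = 400 mg ÷ 65 mL = 6.153846 mg/mL = 6153.846 mcg/mL
Rate = 82863.6 mcg/hr ÷ 6153.846 mcg/mL = 13.46533 mL/hr
Volume infused = 13.46533 mL/hr × 1.8 hr = 24.2376 mL
Volume remaining = 65 − 24.2376 = 40.7624 mL
Drug remaining = 40.7624 mL × 6153.846 mcg/mL = 250845.5 mcg = 250.8455 mg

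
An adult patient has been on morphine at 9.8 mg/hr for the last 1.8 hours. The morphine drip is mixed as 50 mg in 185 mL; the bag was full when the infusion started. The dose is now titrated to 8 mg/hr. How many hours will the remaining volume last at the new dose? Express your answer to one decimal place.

Initial rate:
Concentration = 50 mg ÷ 185 mL = 0.2702703 mg/mL
Rate = 9.8 mg/hr ÷ 0.2702703 mg/mL = 36.26 mL/hr
Volume infused so far = 36.26 mL/hr × 1.8 hr = 65.268 mL
Volume remaining = 185 − 65.268 = 119.732 mL
New rate:
Rate = 8 mg/hr ÷ 0.2702703 mg/mL = 29.6 mL/hr
Time remaining = 119.732 mL ÷ 29.6 mL/hr = 4.045 hr

4.0 hours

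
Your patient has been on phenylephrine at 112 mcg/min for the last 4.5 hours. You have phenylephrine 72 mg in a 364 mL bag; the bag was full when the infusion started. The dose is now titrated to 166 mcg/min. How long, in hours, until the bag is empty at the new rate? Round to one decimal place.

4.2 hours

Initial rate:
112 mcg/min × 60 min/hr = 6720 mcg/hr
Concentration = 72 mg ÷ 364 mL = 0.1978022 mg/mL = 197.8022 mcg/mL
Rate = 6720 mcg/hr ÷ 197.8022 mcg/mL = 33.97333 mL/hr
Volume infused so far = 33.97333 mL/hr × 4.5 hr = 152.88 mL
Volume remaining = 364 − 152.88 = 211.12 mL
New rate:
166 mcg/min × 60 min/hr = 9960 mcg/hr
Rate = 9960 mcg/hr ÷ 197.8022 mcg/mL = 50.35333 mL/hr
Time remaining = 211.12 mL ÷ 50.35333 mL/hr = 4.192771 hr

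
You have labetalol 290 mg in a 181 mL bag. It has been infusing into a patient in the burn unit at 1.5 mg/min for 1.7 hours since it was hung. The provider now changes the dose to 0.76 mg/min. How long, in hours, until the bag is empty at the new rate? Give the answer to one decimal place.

Initial rate:
1.5 mg/min × 60 min/hr = 90 mg/hr
Concentration = 290 mg ÷ 181 mL = 1.60221 mg/mL
Rate = 90 mg/hr ÷ 1.60221 mg/mL = 56.17241 mL/hr
Volume infused so far = 56.17241 mL/hr × 1.7 hr = 95.4931 mL
Volume remaining = 181 − 95.4931 = 85.5069 mL
New rate:
0.76 mg/min × 60 min/hr = 45.6 mg/hr
Rate = 45.6 mg/hr ÷ 1.60221 mg/mL = 28.46069 mL/hr
Time remaining = 85.5069 mL ÷ 28.46069 mL/hr = 3.004386 hr

3.0 hours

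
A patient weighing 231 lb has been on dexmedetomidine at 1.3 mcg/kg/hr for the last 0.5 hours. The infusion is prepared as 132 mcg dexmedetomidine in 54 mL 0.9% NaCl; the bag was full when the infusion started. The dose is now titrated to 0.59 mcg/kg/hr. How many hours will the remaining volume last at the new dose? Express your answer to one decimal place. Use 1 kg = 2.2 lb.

Initial rate:
Weight = 231 lb ÷ 2.2 lb/kg = 105 kg
Dose = 1.3 mcg/kg/hr × 105 kg = 136.5 mcg/hr
Concentration = 132 mcg ÷ 54 mL = 2.444444 mcg/mL
Rate = 136.5 mcg/hr ÷ 2.444444 mcg/mL = 55.84091 mL/hr
Volume infused so far = 55.84091 mL/hr × 0.5 hr = 27.92045 mL
Volume remaining = 54 − 27.92045 = 26.07955 mL
New rate:
Dose = 0.59 mcg/kg/hr × 105 kg = 61.95 mcg/hr
Rate = 61.95 mcg/hr ÷ 2.444444 mcg/mL = 25.34318 mL/hr
Time remaining = 26.07955 mL ÷ 25.34318 mL/hr = 1.029056 hr

1.0 hours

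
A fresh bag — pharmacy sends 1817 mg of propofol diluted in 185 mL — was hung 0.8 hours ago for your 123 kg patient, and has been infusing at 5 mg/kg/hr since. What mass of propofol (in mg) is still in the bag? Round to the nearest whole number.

1325 mg

Dose = 5 mg/kg/hr × 123 kg = 615 mg/hr
Concentration = 1817 mg ÷ 185 mL = 9.821622 mg/mL
Rate = 615 mg/hr ÷ 9.821622 mg/mL = 62.61695 mL/hr
Volume infused = 62.61695 mL/hr × 0.8 hr = 50.09356 mL
Volume remaining = 185 − 50.09356 = 134.9064 mL
Drug remaining = 134.9064 mL × 9.821622 mg/mL = 1325 mg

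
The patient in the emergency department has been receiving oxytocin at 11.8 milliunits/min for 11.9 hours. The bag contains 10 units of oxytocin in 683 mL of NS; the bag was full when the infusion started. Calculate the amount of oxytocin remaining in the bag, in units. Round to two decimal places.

11.8 milliunits/min × 60 min/hr = 708 milliunits/hr
Concentration = 10 units ÷ 683 mL = 0.01464129 units/mL = 14.64129 milliunits/mL
Rate = 708 milliunits/hr ÷ 14.64129 milliunits/mL = 48.3564 mL/hr
Volume infused = 48.3564 mL/hr × 11.9 hr = 575.4412 mL
Volume remaining = 683 − 575.4412 = 107.5588 mL
Drug remaining = 107.5588 mL × 14.64129 milliunits/mL = 1574.8 milliunits = 1.5748 units

1.57 units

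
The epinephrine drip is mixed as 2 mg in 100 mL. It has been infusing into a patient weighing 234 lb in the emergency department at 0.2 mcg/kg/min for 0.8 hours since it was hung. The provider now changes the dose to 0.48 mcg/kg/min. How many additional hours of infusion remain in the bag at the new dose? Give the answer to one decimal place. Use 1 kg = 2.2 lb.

Initial rate:
Weight = 234 lb ÷ 2.2 lb/kg = 106.3636 kg
Dose = 0.2 mcg/kg/min × 106.3636 kg = 21.27273 mcg/min
21.27273 mcg/min × 60 min/hr = 1276.364 mcg/hr
Concentration = 2 mg ÷ 100 mL = 0.02 mg/mL = 20 mcg/mL
Rate = 1276.364 mcg/hr ÷ 20 mcg/mL = 63.81818 mL/hr
Volume infused so far = 63.81818 mL/hr × 0.8 hr = 51.05455 mL
Volume remaining = 100 − 51.05455 = 48.94545 mL
New rate:
Dose = 0.48 mcg/kg/min × 106.3636 kg = 51.05455 mcg/min
51.05455 mcg/min × 60 min/hr = 3063.273 mcg/hr
Rate = 3063.273 mcg/hr ÷ 20 mcg/mL = 153.1636 mL/hr
Time remaining = 48.94545 mL ÷ 153.1636 mL/hr = 0.3195632 hr

0.3 hours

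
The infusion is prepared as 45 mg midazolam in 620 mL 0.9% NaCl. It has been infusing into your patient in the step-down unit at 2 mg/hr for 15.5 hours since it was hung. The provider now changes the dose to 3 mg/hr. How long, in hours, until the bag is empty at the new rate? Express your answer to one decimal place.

4.7 hours

Initial rate:
Concentration = 45 mg ÷ 620 mL = 0.07258065 mg/mL
Rate = 2 mg/hr ÷ 0.07258065 mg/mL = 27.55556 mL/hr
Volume infused so far = 27.55556 mL/hr × 15.5 hr = 427.1111 mL
Volume remaining = 620 − 427.1111 = 192.8889 mL
New rate:
Rate = 3 mg/hr ÷ 0.07258065 mg/mL = 41.33333 mL/hr
Time remaining = 192.8889 mL ÷ 41.33333 mL/hr = 4.666667 hr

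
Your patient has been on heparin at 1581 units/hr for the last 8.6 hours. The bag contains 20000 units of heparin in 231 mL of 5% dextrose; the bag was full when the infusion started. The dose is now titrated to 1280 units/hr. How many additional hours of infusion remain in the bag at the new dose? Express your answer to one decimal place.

5.0 hours

Initial rate:
Concentration = 20000 units ÷ 231 mL = 86.58009 units/mL
Rate = 1581 units/hr ÷ 86.58009 units/mL = 18.26055 mL/hr
Volume infused so far = 18.26055 mL/hr × 8.6 hr = 157.0407 mL
Volume remaining = 231 − 157.0407 = 73.95927 mL
New rate:
Rate = 1280 units/hr ÷ 86.58009 units/mL = 14.784 mL/hr
Time remaining = 73.95927 mL ÷ 14.784 mL/hr = 5.002656 hr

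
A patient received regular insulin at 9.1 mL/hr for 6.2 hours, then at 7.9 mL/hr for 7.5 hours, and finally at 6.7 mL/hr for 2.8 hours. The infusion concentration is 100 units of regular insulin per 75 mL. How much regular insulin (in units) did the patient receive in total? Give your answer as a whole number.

Concentration = 100 units ÷ 75 mL = 1.333333 units/mL
Stage 1: 9.1 mL/hr × 6.2 hr = 56.42 mL → 56.42 mL × 1.333333 units/mL = 75.22667 units
Stage 2: 7.9 mL/hr × 7.5 hr = 59.25 mL → 59.25 mL × 1.333333 units/mL = 79 units
Stage 3: 6.7 mL/hr × 2.8 hr = 18.76 mL → 18.76 mL × 1.333333 units/mL = 25.01333 units
Total = 75.22667 + 79 + 25.01333 = 179.24 units

179 units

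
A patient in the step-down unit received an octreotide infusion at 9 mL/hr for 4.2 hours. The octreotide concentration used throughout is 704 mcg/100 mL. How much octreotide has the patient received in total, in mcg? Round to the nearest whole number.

266 mcg

Concentration = 704 mcg ÷ 100 mL = 7.04 mcg/mL
Drug rate = 9 mL/hr × 7.04 mcg/mL = 63.36 mcg/hr
Total = 63.36 mcg/hr × 4.2 hr = 266.112 mcg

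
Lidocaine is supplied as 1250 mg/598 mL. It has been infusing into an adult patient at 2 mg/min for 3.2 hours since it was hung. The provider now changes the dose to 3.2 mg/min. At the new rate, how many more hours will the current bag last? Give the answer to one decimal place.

4.5 hours

Initial rate:
2 mg/min × 60 min/hr = 120 mg/hr
Concentration = 1250 mg ÷ 598 mL = 2.090301 mg/mL
Rate = 120 mg/hr ÷ 2.090301 mg/mL = 57.408 mL/hr
Volume infused so far = 57.408 mL/hr × 3.2 hr = 183.7056 mL
Volume remaining = 598 − 183.7056 = 414.2944 mL
New rate:
3.2 mg/min × 60 min/hr = 192 mg/hr
Rate = 192 mg/hr ÷ 2.090301 mg/mL = 91.8528 mL/hr
Time remaining = 414.2944 mL ÷ 91.8528 mL/hr = 4.510417 hr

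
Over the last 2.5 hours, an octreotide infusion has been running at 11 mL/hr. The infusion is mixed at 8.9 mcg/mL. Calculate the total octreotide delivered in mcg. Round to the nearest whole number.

Drug rate = 11 mL/hr × 8.9 mcg/mL = 97.9 mcg/hr
Total = 97.9 mcg/hr × 2.5 hr = 244.75 mcg

245 mcg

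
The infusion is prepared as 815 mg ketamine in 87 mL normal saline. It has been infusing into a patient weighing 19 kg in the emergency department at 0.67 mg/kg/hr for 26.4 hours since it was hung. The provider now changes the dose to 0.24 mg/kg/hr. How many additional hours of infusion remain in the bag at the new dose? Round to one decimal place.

Initial rate:
Dose = 0.67 mg/kg/hr × 19 kg = 12.73 mg/hr
Concentration = 815 mg ÷ 87 mL = 9.367816 mg/mL
Rate = 12.73 mg/hr ÷ 9.367816 mg/mL = 1.358908 mL/hr
Volume infused so far = 1.358908 mL/hr × 26.4 hr = 35.87517 mL
Volume remaining = 87 − 35.87517 = 51.12483 mL
New rate:
Dose = 0.24 mg/kg/hr × 19 kg = 4.56 mg/hr
Rate = 4.56 mg/hr ÷ 9.367816 mg/mL = 0.486773 mL/hr
Time remaining = 51.12483 mL ÷ 0.486773 mL/hr = 105.0281 hr

105.0 hours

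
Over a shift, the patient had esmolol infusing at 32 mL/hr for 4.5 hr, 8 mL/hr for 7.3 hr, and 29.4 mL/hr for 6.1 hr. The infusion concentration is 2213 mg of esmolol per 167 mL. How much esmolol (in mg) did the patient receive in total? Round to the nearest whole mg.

Concentration = 2213 mg ÷ 167 mL = 13.2515 mg/mL
Stage 1: 32 mL/hr × 4.5 hr = 144 mL → 144 mL × 13.2515 mg/mL = 1908.216 mg
Stage 2: 8 mL/hr × 7.3 hr = 58.4 mL → 58.4 mL × 13.2515 mg/mL = 773.8874 mg
Stage 3: 29.4 mL/hr × 6.1 hr = 179.34 mL → 179.34 mL × 13.2515 mg/mL = 2376.523 mg
Total = 1908.216 + 773.8874 + 2376.523 = 5058.626 mg

5059 mg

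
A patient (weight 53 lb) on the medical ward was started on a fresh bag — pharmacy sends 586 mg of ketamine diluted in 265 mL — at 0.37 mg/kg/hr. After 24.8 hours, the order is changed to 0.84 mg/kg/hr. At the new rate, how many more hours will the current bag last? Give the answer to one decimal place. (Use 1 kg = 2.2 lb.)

Initial rate:
Weight = 53 lb ÷ 2.2 lb/kg = 24.09091 kg
Dose = 0.37 mg/kg/hr × 24.09091 kg = 8.913636 mg/hr
Concentration = 586 mg ÷ 265 mL = 2.211321 mg/mL
Rate = 8.913636 mg/hr ÷ 2.211321 mg/mL = 4.030911 mL/hr
Volume infused so far = 4.030911 mL/hr × 24.8 hr = 99.96658 mL
Volume remaining = 265 − 99.96658 = 165.0334 mL
New rate:
Dose = 0.84 mg/kg/hr × 24.09091 kg = 20.23636 mg/hr
Rate = 20.23636 mg/hr ÷ 2.211321 mg/mL = 9.151257 mL/hr
Time remaining = 165.0334 mL ÷ 9.151257 mL/hr = 18.03396 hr

18.0 hours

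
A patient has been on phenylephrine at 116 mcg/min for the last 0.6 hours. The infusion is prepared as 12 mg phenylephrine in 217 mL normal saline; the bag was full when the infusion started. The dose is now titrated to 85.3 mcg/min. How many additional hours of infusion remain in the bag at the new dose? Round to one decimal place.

1.5 hours

Initial rate:
116 mcg/min × 60 min/hr = 6960 mcg/hr
Concentration = 12 mg ÷ 217 mL = 0.05529954 mg/mL = 55.29954 mcg/mL
Rate = 6960 mcg/hr ÷ 55.29954 mcg/mL = 125.86 mL/hr
Volume infused so far = 125.86 mL/hr × 0.6 hr = 75.516 mL
Volume remaining = 217 − 75.516 = 141.484 mL
New rate:
85.3 mcg/min × 60 min/hr = 5118 mcg/hr
Rate = 5118 mcg/hr ÷ 55.29954 mcg/mL = 92.5505 mL/hr
Time remaining = 141.484 mL ÷ 92.5505 mL/hr = 1.528722 hr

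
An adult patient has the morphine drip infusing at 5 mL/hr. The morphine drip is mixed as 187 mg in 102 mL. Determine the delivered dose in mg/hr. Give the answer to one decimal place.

Concentration = 187 mg ÷ 102 mL = 1.833333 mg/mL
Drug rate = 5 mL/hr × 1.833333 mg/mL = 9.166667 mg/hr

9.2 mg/hr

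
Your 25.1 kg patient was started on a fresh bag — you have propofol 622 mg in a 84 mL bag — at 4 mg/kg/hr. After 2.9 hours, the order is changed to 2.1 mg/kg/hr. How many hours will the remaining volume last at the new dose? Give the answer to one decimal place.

Initial rate:
Dose = 4 mg/kg/hr × 25.1 kg = 100.4 mg/hr
Concentration = 622 mg ÷ 84 mL = 7.404762 mg/mL
Rate = 100.4 mg/hr ÷ 7.404762 mg/mL = 13.55884 mL/hr
Volume infused so far = 13.55884 mL/hr × 2.9 hr = 39.32064 mL
Volume remaining = 84 − 39.32064 = 44.67936 mL
New rate:
Dose = 2.1 mg/kg/hr × 25.1 kg = 52.71 mg/hr
Rate = 52.71 mg/hr ÷ 7.404762 mg/mL = 7.118392 mL/hr
Time remaining = 44.67936 mL ÷ 7.118392 mL/hr = 6.276608 hr

6.3 hours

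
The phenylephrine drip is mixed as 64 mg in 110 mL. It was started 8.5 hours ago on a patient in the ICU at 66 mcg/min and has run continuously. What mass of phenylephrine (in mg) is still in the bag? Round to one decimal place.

30.3 mg

66 mcg/min × 60 min/hr = 3960 mcg/hr
Concentration = 64 mg ÷ 110 mL = 0.5818182 mg/mL = 581.8182 mcg/mL
Rate = 3960 mcg/hr ÷ 581.8182 mcg/mL = 6.80625 mL/hr
Volume infused = 6.80625 mL/hr × 8.5 hr = 57.85312 mL
Volume remaining = 110 − 57.85312 = 52.14688 mL
Drug remaining = 52.14688 mL × 581.8182 mcg/mL = 30340 mcg = 30.34 mg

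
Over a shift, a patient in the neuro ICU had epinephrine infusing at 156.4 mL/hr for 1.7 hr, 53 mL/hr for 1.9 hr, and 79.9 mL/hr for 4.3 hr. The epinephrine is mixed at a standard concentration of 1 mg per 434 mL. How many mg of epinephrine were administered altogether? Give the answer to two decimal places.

1.64 mg

Concentration = 1 mg ÷ 434 mL = 0.002304147 mg/mL
Stage 1: 156.4 mL/hr × 1.7 hr = 265.88 mL → 265.88 mL × 0.002304147 mg/mL = 0.6126267 mg
Stage 2: 53 mL/hr × 1.9 hr = 100.7 mL → 100.7 mL × 0.002304147 mg/mL = 0.2320276 mg
Stage 3: 79.9 mL/hr × 4.3 hr = 343.57 mL → 343.57 mL × 0.002304147 mg/mL = 0.7916359 mg
Total = 0.6126267 + 0.2320276 + 0.7916359 = 1.63629 mg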